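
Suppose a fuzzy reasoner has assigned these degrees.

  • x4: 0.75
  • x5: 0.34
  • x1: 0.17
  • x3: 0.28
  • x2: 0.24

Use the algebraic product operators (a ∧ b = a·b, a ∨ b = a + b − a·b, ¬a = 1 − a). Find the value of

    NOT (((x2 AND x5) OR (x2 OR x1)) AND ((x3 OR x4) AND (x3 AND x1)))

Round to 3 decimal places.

x2 AND x5 = a·b on (0.2400, 0.3400) = 0.0816
x2 OR x1 = a + b − a·b on (0.2400, 0.1700) = 0.3692
(x2 AND x5) OR (x2 OR x1) = a + b − a·b on (0.0816, 0.3692) = 0.4207
x3 OR x4 = a + b − a·b on (0.2800, 0.7500) = 0.8200
x3 AND x1 = a·b on (0.2800, 0.1700) = 0.0476
(x3 OR x4) AND (x3 AND x1) = a·b on (0.8200, 0.0476) = 0.0390
((x2 AND x5) OR (x2 OR x1)) AND ((x3 OR x4) AND (x3 AND x1)) = a·b on (0.4207, 0.0390) = 0.0164
NOT (((x2 AND x5) OR (x2 OR x1)) AND ((x3 OR x4) AND (x3 AND x1))) = 1 − 0.0164 = 0.9836

0.984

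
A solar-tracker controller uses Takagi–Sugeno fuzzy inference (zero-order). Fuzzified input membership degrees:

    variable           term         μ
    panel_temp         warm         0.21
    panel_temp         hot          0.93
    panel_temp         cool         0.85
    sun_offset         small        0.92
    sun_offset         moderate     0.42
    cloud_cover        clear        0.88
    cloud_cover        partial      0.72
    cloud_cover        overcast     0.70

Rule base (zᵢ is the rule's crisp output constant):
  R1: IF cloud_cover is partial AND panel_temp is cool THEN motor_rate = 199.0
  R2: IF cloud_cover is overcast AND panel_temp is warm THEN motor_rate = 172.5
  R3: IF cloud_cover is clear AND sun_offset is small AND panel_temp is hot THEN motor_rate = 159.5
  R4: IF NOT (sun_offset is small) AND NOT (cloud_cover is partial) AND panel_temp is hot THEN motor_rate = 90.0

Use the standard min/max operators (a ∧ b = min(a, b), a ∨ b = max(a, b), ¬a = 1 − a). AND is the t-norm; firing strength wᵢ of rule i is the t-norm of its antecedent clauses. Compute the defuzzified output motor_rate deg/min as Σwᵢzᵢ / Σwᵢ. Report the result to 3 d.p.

173.050

R1 (z=199.0): partial=0.72, cool=0.85; AND[min(a, b)] → w = 0.72
R2 (z=172.5): overcast=0.70, warm=0.21; AND[min(a, b)] → w = 0.21
R3 (z=159.5): clear=0.88, small=0.92, hot=0.93; AND[min(a, b)] → w = 0.88
R4 (z=90.0): ¬small=1−0.92=0.08, ¬partial=1−0.72=0.28, hot=0.93; AND[min(a, b)] → w = 0.08
Weighted average = (0.72·199.0 + 0.21·172.5 + 0.88·159.5 + 0.08·90.0) / (0.72 + 0.21 + 0.88 + 0.08)
  = 327.0650 / 1.8900 = 173.050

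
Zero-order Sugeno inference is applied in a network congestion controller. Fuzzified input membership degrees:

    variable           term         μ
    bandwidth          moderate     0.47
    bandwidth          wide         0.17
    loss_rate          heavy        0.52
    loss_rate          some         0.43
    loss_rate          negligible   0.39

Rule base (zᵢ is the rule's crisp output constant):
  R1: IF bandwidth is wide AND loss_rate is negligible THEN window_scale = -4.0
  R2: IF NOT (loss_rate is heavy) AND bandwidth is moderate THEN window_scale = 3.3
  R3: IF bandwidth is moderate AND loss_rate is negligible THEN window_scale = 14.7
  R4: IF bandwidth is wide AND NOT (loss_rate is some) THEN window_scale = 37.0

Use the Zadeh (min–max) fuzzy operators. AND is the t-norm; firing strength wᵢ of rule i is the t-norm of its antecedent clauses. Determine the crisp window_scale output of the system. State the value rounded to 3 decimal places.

R1 (z=-4.0): wide=0.17, negligible=0.39; AND[min(a, b)] → w = 0.17
R2 (z=3.3): ¬heavy=1−0.52=0.48, moderate=0.47; AND[min(a, b)] → w = 0.47
R3 (z=14.7): moderate=0.47, negligible=0.39; AND[min(a, b)] → w = 0.39
R4 (z=37.0): wide=0.17, ¬some=1−0.43=0.57; AND[min(a, b)] → w = 0.17
Weighted average = (0.17·-4.0 + 0.47·3.3 + 0.39·14.7 + 0.17·37.0) / (0.17 + 0.47 + 0.39 + 0.17)
  = 12.8940 / 1.2000 = 10.745

10.745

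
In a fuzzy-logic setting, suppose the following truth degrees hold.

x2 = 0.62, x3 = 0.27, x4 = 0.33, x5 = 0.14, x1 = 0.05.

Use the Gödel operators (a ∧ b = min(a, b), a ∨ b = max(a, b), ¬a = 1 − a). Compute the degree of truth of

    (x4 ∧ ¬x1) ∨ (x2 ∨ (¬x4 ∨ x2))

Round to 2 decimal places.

0.67

¬x1 = 1 − 0.05 = 0.95
x4 ∧ ¬x1 = min(a, b) on (0.33, 0.95) = 0.33
¬x4 = 1 − 0.33 = 0.67
¬x4 ∨ x2 = max(a, b) on (0.67, 0.62) = 0.67
x2 ∨ (¬x4 ∨ x2) = max(a, b) on (0.62, 0.67) = 0.67
(x4 ∧ ¬x1) ∨ (x2 ∨ (¬x4 ∨ x2)) = max(a, b) on (0.33, 0.67) = 0.67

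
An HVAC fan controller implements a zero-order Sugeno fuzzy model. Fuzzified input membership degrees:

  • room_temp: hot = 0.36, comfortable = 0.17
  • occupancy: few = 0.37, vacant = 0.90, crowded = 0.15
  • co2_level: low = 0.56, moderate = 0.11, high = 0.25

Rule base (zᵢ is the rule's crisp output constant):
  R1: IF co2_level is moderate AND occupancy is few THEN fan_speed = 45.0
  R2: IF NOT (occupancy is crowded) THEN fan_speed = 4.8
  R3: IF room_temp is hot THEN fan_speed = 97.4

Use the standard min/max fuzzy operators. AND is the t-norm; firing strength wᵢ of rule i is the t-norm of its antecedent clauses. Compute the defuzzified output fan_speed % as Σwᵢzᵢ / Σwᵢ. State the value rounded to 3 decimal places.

R1 (z=45.0): moderate=0.11, few=0.37; AND[min(a, b)] → w = 0.11
R2 (z=4.8): ¬crowded=1−0.15=0.85 → w = 0.85
R3 (z=97.4): hot=0.36 → w = 0.36
Weighted average = (0.11·45.0 + 0.85·4.8 + 0.36·97.4) / (0.11 + 0.85 + 0.36)
  = 44.0940 / 1.3200 = 33.405

33.405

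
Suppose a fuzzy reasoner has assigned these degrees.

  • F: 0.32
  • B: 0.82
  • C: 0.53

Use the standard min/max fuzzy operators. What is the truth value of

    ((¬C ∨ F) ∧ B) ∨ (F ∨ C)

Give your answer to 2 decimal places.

0.53

¬C = 1 − 0.53 = 0.47
¬C ∨ F = max(a, b) on (0.47, 0.32) = 0.47
(¬C ∨ F) ∧ B = min(a, b) on (0.47, 0.82) = 0.47
F ∨ C = max(a, b) on (0.32, 0.53) = 0.53
((¬C ∨ F) ∧ B) ∨ (F ∨ C) = max(a, b) on (0.47, 0.53) = 0.53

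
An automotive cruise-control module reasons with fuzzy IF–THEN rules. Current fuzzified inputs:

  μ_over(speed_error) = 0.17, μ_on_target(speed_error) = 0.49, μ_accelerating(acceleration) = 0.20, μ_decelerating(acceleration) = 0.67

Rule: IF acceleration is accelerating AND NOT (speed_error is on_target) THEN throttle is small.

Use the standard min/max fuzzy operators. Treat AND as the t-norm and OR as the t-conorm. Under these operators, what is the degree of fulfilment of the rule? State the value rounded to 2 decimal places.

0.20

firing strength: accelerating=0.20, ¬on_target=1−0.49=0.51; AND[min(a, b)] → w = 0.20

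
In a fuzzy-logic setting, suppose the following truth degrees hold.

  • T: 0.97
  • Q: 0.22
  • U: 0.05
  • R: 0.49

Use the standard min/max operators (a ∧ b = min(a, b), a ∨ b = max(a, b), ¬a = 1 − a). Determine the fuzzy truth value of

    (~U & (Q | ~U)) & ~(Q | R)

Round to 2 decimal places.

0.51

~U = 1 − 0.05 = 0.95
~U = 1 − 0.05 = 0.95
Q | ~U = max(a, b) on (0.22, 0.95) = 0.95
~U & (Q | ~U) = min(a, b) on (0.95, 0.95) = 0.95
Q | R = max(a, b) on (0.22, 0.49) = 0.49
~(Q | R) = 1 − 0.49 = 0.51
(~U & (Q | ~U)) & ~(Q | R) = min(a, b) on (0.95, 0.51) = 0.51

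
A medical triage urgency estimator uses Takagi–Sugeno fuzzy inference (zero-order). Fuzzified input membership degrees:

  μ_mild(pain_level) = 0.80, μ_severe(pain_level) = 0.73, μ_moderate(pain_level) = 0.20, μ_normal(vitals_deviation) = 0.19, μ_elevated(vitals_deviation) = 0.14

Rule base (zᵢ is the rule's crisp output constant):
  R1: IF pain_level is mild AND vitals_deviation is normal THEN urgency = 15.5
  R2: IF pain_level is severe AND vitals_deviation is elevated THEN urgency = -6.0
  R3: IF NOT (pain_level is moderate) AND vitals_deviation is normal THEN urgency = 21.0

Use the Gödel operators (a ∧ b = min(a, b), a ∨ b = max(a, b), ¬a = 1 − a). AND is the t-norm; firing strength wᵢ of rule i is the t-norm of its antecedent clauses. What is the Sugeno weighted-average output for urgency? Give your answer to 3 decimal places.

R1 (z=15.5): mild=0.80, normal=0.19; AND[min(a, b)] → w = 0.19
R2 (z=-6.0): severe=0.73, elevated=0.14; AND[min(a, b)] → w = 0.14
R3 (z=21.0): ¬moderate=1−0.20=0.80, normal=0.19; AND[min(a, b)] → w = 0.19
Weighted average = (0.19·15.5 + 0.14·-6.0 + 0.19·21.0) / (0.19 + 0.14 + 0.19)
  = 6.0950 / 0.5200 = 11.721

11.721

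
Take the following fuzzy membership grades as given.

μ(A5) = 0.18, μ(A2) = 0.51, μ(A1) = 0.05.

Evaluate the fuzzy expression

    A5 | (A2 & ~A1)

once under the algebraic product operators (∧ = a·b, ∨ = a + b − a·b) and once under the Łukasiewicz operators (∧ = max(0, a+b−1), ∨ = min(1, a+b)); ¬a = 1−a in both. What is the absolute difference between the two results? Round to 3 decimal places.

Under algebraic product:
  ~A1 = 1 − 0.0500 = 0.9500
  A2 & ~A1 = a·b on (0.5100, 0.9500) = 0.4845
  A5 | (A2 & ~A1) = a + b − a·b on (0.1800, 0.4845) = 0.5773
  → value = 0.5773
Under Łukasiewicz:
  ~A1 = 1 − 0.05 = 0.95
  A2 & ~A1 = max(0, a+b−1) on (0.51, 0.95) = 0.46
  A5 | (A2 & ~A1) = min(1, a+b) on (0.18, 0.46) = 0.64
  → value = 0.6400
|0.5773 − 0.6400| = 0.063

0.063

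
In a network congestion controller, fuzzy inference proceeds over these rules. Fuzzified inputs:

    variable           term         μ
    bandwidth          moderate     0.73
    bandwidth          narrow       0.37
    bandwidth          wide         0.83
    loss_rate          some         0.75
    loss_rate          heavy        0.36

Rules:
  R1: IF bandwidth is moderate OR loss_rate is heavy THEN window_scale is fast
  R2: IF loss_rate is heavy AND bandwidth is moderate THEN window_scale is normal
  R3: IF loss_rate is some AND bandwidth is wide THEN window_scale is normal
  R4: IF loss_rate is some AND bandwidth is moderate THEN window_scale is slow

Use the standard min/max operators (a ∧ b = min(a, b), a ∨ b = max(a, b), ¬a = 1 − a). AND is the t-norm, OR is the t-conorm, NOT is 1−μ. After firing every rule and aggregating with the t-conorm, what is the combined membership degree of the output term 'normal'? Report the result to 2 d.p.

0.75

R1: moderate=0.73, heavy=0.36; OR[max(a, b)] → w = 0.73
R2: heavy=0.36, moderate=0.73; AND[min(a, b)] → w = 0.36
R3: some=0.75, wide=0.83; AND[min(a, b)] → w = 0.75
R4: some=0.75, moderate=0.73; AND[min(a, b)] → w = 0.73
Rules with consequent 'normal': {R2, R3} → strengths 0.36, 0.75
Aggregate via t-conorm [max(a, b)]: 0.75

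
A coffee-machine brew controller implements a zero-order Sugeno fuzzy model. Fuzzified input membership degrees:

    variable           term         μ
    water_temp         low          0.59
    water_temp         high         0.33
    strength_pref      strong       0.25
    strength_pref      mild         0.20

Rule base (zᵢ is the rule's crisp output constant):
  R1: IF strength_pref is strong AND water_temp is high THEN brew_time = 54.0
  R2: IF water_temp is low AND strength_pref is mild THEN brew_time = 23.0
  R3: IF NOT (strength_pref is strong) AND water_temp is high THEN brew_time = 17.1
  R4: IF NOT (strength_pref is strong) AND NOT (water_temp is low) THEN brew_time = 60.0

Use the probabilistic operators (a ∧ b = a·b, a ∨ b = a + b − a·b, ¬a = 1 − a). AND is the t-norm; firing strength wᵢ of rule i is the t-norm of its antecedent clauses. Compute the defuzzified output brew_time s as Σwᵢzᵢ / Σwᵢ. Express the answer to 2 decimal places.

R1 (z=54.0): strong=0.25, high=0.33; AND[a·b] → w = 0.0825
R2 (z=23.0): low=0.59, mild=0.20; AND[a·b] → w = 0.1180
R3 (z=17.1): ¬strong=1−0.25=0.75, high=0.33; AND[a·b] → w = 0.2475
R4 (z=60.0): ¬strong=1−0.25=0.75, ¬low=1−0.59=0.41; AND[a·b] → w = 0.3075
Weighted average = (0.0825·54.0 + 0.1180·23.0 + 0.2475·17.1 + 0.3075·60.0) / (0.0825 + 0.1180 + 0.2475 + 0.3075)
  = 29.8513 / 0.7555 = 39.51

39.51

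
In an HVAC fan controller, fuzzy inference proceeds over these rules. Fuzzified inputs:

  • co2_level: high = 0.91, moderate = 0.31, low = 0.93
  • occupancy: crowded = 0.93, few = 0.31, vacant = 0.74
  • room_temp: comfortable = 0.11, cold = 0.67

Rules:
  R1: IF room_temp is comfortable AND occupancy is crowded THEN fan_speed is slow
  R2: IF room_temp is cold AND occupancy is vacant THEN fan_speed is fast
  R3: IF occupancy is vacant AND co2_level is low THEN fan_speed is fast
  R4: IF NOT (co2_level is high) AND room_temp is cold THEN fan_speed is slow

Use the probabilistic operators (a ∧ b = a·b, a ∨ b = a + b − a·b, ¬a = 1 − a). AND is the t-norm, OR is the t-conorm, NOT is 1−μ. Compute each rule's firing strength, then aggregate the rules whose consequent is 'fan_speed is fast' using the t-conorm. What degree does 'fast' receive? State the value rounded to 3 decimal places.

R1: comfortable=0.11, crowded=0.93; AND[a·b] → w = 0.1023
R2: cold=0.67, vacant=0.74; AND[a·b] → w = 0.4958
R3: vacant=0.74, low=0.93; AND[a·b] → w = 0.6882
R4: ¬high=1−0.91=0.09, cold=0.67; AND[a·b] → w = 0.0603
Rules with consequent 'fast': {R2, R3} → strengths 0.4958, 0.6882
Aggregate via t-conorm [a + b − a·b]: 0.8428

0.843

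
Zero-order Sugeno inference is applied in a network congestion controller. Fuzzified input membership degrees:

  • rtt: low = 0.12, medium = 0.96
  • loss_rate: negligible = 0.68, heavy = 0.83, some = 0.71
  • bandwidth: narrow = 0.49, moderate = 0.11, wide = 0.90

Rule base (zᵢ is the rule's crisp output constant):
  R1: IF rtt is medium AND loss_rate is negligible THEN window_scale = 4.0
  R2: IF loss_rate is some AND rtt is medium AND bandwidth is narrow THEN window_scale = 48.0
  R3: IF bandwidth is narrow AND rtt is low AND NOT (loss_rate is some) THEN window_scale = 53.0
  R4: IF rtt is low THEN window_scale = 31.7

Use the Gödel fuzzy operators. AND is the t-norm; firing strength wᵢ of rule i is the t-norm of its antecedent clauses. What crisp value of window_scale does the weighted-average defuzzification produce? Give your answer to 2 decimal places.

R1 (z=4.0): medium=0.96, negligible=0.68; AND[min(a, b)] → w = 0.68
R2 (z=48.0): some=0.71, medium=0.96, narrow=0.49; AND[min(a, b)] → w = 0.49
R3 (z=53.0): narrow=0.49, low=0.12, ¬some=1−0.71=0.29; AND[min(a, b)] → w = 0.12
R4 (z=31.7): low=0.12 → w = 0.12
Weighted average = (0.68·4.0 + 0.49·48.0 + 0.12·53.0 + 0.12·31.7) / (0.68 + 0.49 + 0.12 + 0.12)
  = 36.4040 / 1.4100 = 25.82

25.82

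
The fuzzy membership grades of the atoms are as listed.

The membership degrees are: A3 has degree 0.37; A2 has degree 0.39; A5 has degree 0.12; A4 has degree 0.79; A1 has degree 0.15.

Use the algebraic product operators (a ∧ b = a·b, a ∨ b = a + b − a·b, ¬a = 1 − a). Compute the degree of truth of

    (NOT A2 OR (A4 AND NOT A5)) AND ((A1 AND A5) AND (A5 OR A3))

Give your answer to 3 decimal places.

NOT A2 = 1 − 0.3900 = 0.6100
NOT A5 = 1 − 0.1200 = 0.8800
A4 AND NOT A5 = a·b on (0.7900, 0.8800) = 0.6952
NOT A2 OR (A4 AND NOT A5) = a + b − a·b on (0.6100, 0.6952) = 0.8811
A1 AND A5 = a·b on (0.1500, 0.1200) = 0.0180
A5 OR A3 = a + b − a·b on (0.1200, 0.3700) = 0.4456
(A1 AND A5) AND (A5 OR A3) = a·b on (0.0180, 0.4456) = 0.0080
(NOT A2 OR (A4 AND NOT A5)) AND ((A1 AND A5) AND (A5 OR A3)) = a·b on (0.8811, 0.0080) = 0.0071

0.007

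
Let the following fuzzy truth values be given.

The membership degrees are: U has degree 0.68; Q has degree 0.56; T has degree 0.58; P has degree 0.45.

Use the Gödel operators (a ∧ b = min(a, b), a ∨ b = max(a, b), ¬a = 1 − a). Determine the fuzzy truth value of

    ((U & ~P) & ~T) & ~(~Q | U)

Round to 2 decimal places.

~P = 1 − 0.45 = 0.55
U & ~P = min(a, b) on (0.68, 0.55) = 0.55
~T = 1 − 0.58 = 0.42
(U & ~P) & ~T = min(a, b) on (0.55, 0.42) = 0.42
~Q = 1 − 0.56 = 0.44
~Q | U = max(a, b) on (0.44, 0.68) = 0.68
~(~Q | U) = 1 − 0.68 = 0.32
((U & ~P) & ~T) & ~(~Q | U) = min(a, b) on (0.42, 0.32) = 0.32

0.32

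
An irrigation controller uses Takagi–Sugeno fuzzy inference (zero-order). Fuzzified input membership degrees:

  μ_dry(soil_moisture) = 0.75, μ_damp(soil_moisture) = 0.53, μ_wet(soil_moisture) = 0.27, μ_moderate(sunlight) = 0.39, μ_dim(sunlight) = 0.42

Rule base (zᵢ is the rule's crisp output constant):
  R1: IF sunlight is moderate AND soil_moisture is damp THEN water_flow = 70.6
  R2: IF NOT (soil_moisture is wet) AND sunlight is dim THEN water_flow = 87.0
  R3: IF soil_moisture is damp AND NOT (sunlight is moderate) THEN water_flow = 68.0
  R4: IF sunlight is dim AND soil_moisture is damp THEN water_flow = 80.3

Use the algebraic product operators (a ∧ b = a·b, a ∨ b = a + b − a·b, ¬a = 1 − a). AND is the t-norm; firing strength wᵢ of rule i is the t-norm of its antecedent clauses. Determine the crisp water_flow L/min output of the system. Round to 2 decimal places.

R1 (z=70.6): moderate=0.39, damp=0.53; AND[a·b] → w = 0.2067
R2 (z=87.0): ¬wet=1−0.27=0.73, dim=0.42; AND[a·b] → w = 0.3066
R3 (z=68.0): damp=0.53, ¬moderate=1−0.39=0.61; AND[a·b] → w = 0.3233
R4 (z=80.3): dim=0.42, damp=0.53; AND[a·b] → w = 0.2226
Weighted average = (0.2067·70.6 + 0.3066·87.0 + 0.3233·68.0 + 0.2226·80.3) / (0.2067 + 0.3066 + 0.3233 + 0.2226)
  = 81.1264 / 1.0592 = 76.59

76.59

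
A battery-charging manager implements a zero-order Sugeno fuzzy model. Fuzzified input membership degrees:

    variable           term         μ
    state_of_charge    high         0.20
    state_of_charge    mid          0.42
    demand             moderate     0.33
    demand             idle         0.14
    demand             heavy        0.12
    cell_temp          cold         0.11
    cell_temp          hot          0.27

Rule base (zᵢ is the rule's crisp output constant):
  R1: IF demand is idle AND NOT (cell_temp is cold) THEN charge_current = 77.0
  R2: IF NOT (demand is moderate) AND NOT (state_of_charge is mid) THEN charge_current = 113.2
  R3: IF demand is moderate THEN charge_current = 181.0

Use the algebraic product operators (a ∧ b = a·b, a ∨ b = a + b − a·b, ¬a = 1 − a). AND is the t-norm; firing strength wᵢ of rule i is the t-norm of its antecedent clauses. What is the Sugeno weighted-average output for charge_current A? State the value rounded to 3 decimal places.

R1 (z=77.0): idle=0.14, ¬cold=1−0.11=0.89; AND[a·b] → w = 0.1246
R2 (z=113.2): ¬moderate=1−0.33=0.67, ¬mid=1−0.42=0.58; AND[a·b] → w = 0.3886
R3 (z=181.0): moderate=0.33 → w = 0.3300
Weighted average = (0.1246·77.0 + 0.3886·113.2 + 0.3300·181.0) / (0.1246 + 0.3886 + 0.3300)
  = 113.3137 / 0.8432 = 134.385

134.385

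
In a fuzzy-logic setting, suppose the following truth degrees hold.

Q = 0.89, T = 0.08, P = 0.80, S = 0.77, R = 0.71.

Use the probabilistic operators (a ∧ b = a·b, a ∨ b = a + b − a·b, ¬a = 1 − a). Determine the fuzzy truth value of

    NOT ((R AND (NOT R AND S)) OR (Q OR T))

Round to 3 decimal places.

0.085

NOT R = 1 − 0.7100 = 0.2900
NOT R AND S = a·b on (0.2900, 0.7700) = 0.2233
R AND (NOT R AND S) = a·b on (0.7100, 0.2233) = 0.1585
Q OR T = a + b − a·b on (0.8900, 0.0800) = 0.8988
(R AND (NOT R AND S)) OR (Q OR T) = a + b − a·b on (0.1585, 0.8988) = 0.9148
NOT ((R AND (NOT R AND S)) OR (Q OR T)) = 1 − 0.9148 = 0.0852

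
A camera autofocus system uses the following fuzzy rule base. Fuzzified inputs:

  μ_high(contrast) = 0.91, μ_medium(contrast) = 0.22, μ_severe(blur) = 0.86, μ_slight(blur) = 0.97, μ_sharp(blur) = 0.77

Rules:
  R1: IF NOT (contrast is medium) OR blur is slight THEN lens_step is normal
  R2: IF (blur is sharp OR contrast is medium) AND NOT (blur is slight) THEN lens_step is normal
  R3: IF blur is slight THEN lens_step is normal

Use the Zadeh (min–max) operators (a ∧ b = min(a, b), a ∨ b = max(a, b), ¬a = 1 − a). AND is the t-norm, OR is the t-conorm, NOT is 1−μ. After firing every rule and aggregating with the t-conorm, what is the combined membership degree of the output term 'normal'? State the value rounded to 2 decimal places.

R1: ¬medium=1−0.22=0.78, slight=0.97; OR[max(a, b)] → w = 0.97
R2: (sharp=0.77 OR medium=0.22) = 0.77; AND[min(a, b)] with ¬slight=1−0.97=0.03 → w = 0.03
R3: slight=0.97 → w = 0.97
Rules with consequent 'normal': {R1, R2, R3} → strengths 0.97, 0.03, 0.97
Aggregate via t-conorm [max(a, b)]: 0.97

0.97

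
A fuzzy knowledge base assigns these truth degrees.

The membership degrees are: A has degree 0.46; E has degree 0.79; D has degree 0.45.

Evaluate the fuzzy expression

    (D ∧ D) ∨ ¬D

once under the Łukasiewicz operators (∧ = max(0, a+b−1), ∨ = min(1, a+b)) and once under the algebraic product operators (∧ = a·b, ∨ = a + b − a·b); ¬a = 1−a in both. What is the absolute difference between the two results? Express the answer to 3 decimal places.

Under Łukasiewicz:
  D ∧ D = max(0, a+b−1) on (0.45, 0.45) = 0.00
  ¬D = 1 − 0.45 = 0.55
  (D ∧ D) ∨ ¬D = min(1, a+b) on (0.00, 0.55) = 0.55
  → value = 0.5500
Under algebraic product:
  D ∧ D = a·b on (0.4500, 0.4500) = 0.2025
  ¬D = 1 − 0.4500 = 0.5500
  (D ∧ D) ∨ ¬D = a + b − a·b on (0.2025, 0.5500) = 0.6411
  → value = 0.6411
|0.5500 − 0.6411| = 0.091

0.091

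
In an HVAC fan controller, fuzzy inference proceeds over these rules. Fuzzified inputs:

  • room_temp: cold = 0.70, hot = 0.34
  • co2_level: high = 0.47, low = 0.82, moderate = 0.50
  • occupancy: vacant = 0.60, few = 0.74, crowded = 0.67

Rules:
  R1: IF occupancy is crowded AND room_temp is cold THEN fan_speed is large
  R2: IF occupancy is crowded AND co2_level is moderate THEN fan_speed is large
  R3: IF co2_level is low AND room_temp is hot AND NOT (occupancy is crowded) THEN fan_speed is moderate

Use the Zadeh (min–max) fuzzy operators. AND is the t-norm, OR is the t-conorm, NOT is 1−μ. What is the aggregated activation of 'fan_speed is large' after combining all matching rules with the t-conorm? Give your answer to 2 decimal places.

R1: crowded=0.67, cold=0.70; AND[min(a, b)] → w = 0.67
R2: crowded=0.67, moderate=0.50; AND[min(a, b)] → w = 0.50
R3: low=0.82, hot=0.34, ¬crowded=1−0.67=0.33; AND[min(a, b)] → w = 0.33
Rules with consequent 'large': {R1, R2} → strengths 0.67, 0.50
Aggregate via t-conorm [max(a, b)]: 0.67

0.67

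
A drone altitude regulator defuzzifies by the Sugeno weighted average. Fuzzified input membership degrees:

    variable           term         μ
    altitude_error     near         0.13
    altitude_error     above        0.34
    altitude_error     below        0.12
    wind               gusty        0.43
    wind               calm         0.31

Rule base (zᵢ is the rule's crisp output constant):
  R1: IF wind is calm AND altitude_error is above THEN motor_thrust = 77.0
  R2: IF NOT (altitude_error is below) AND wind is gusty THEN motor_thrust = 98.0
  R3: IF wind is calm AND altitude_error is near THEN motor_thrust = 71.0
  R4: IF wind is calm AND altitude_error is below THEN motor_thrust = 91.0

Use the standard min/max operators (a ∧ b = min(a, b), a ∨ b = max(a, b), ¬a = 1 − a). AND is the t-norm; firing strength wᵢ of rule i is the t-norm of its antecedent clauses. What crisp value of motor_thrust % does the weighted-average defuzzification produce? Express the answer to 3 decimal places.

R1 (z=77.0): calm=0.31, above=0.34; AND[min(a, b)] → w = 0.31
R2 (z=98.0): ¬below=1−0.12=0.88, gusty=0.43; AND[min(a, b)] → w = 0.43
R3 (z=71.0): calm=0.31, near=0.13; AND[min(a, b)] → w = 0.13
R4 (z=91.0): calm=0.31, below=0.12; AND[min(a, b)] → w = 0.12
Weighted average = (0.31·77.0 + 0.43·98.0 + 0.13·71.0 + 0.12·91.0) / (0.31 + 0.43 + 0.13 + 0.12)
  = 86.1600 / 0.9900 = 87.030

87.030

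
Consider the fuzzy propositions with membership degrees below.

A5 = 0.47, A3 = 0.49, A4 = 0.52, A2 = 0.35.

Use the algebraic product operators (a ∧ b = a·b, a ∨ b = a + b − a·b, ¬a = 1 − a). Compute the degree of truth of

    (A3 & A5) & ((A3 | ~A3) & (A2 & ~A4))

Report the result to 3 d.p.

A3 & A5 = a·b on (0.4900, 0.4700) = 0.2303
~A3 = 1 − 0.4900 = 0.5100
A3 | ~A3 = a + b − a·b on (0.4900, 0.5100) = 0.7501
~A4 = 1 − 0.5200 = 0.4800
A2 & ~A4 = a·b on (0.3500, 0.4800) = 0.1680
(A3 | ~A3) & (A2 & ~A4) = a·b on (0.7501, 0.1680) = 0.1260
(A3 & A5) & ((A3 | ~A3) & (A2 & ~A4)) = a·b on (0.2303, 0.1260) = 0.0290

0.029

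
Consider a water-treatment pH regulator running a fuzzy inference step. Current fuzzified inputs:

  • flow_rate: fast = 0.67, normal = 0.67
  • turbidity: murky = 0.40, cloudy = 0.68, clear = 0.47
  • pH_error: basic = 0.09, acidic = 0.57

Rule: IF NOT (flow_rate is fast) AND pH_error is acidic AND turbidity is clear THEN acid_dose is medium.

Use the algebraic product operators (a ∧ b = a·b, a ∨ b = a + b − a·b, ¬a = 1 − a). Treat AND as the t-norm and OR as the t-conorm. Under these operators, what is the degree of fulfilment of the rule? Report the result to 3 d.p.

0.088

firing strength: ¬fast=1−0.67=0.33, acidic=0.57, clear=0.47; AND[a·b] → w = 0.0884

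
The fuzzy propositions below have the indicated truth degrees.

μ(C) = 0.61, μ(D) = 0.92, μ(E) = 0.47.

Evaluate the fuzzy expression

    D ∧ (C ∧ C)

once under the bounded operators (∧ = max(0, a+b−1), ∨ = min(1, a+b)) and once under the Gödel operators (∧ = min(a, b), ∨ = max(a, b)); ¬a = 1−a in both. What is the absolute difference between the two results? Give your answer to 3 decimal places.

Under bounded:
  C ∧ C = max(0, a+b−1) on (0.61, 0.61) = 0.22
  D ∧ (C ∧ C) = max(0, a+b−1) on (0.92, 0.22) = 0.14
  → value = 0.1400
Under Gödel:
  C ∧ C = min(a, b) on (0.61, 0.61) = 0.61
  D ∧ (C ∧ C) = min(a, b) on (0.92, 0.61) = 0.61
  → value = 0.6100
|0.1400 − 0.6100| = 0.470

0.470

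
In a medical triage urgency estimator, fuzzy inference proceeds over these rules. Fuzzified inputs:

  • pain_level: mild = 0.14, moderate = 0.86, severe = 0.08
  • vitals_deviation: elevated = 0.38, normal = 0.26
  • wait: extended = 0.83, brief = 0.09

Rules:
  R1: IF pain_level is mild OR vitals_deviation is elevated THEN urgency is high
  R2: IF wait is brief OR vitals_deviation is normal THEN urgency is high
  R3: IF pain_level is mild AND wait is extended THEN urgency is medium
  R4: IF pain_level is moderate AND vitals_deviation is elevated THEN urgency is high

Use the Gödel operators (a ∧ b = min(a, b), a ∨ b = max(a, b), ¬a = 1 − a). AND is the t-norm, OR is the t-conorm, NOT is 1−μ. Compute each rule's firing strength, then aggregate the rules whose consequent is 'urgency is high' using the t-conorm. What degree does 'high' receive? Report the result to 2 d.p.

R1: mild=0.14, elevated=0.38; OR[max(a, b)] → w = 0.38
R2: brief=0.09, normal=0.26; OR[max(a, b)] → w = 0.26
R3: mild=0.14, extended=0.83; AND[min(a, b)] → w = 0.14
R4: moderate=0.86, elevated=0.38; AND[min(a, b)] → w = 0.38
Rules with consequent 'high': {R1, R2, R4} → strengths 0.38, 0.26, 0.38
Aggregate via t-conorm [max(a, b)]: 0.38

0.38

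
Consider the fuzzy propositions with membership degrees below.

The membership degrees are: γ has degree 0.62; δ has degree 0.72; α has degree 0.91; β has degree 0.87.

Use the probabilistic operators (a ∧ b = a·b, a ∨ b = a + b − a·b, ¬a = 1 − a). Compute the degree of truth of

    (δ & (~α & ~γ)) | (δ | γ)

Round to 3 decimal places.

~α = 1 − 0.9100 = 0.0900
~γ = 1 − 0.6200 = 0.3800
~α & ~γ = a·b on (0.0900, 0.3800) = 0.0342
δ & (~α & ~γ) = a·b on (0.7200, 0.0342) = 0.0246
δ | γ = a + b − a·b on (0.7200, 0.6200) = 0.8936
(δ & (~α & ~γ)) | (δ | γ) = a + b − a·b on (0.0246, 0.8936) = 0.8962

0.896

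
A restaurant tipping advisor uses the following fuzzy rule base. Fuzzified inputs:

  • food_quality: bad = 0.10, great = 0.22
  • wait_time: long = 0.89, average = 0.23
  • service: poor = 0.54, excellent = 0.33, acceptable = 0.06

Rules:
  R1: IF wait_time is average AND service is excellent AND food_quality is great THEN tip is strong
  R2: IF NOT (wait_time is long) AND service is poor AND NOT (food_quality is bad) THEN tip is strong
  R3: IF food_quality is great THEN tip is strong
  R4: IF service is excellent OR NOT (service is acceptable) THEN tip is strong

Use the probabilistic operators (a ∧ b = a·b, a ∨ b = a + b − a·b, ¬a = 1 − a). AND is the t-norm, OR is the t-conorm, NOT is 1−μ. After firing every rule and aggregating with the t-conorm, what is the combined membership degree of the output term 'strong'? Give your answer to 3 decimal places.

R1: average=0.23, excellent=0.33, great=0.22; AND[a·b] → w = 0.0167
R2: ¬long=1−0.89=0.11, poor=0.54, ¬bad=1−0.10=0.90; AND[a·b] → w = 0.0535
R3: great=0.22 → w = 0.2200
R4: excellent=0.33, ¬acceptable=1−0.06=0.94; OR[a + b − a·b] → w = 0.9598
Rules with consequent 'strong': {R1, R2, R3, R4} → strengths 0.0167, 0.0535, 0.2200, 0.9598
Aggregate via t-conorm [a + b − a·b]: 0.9708

0.971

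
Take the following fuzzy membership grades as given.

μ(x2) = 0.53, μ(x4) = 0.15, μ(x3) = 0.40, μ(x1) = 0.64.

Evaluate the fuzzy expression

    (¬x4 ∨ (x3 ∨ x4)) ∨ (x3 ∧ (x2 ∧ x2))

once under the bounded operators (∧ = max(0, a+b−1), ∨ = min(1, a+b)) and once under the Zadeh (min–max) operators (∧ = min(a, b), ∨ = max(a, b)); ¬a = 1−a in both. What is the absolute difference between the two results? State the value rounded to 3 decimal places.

0.150

Under bounded:
  ¬x4 = 1 − 0.15 = 0.85
  x3 ∨ x4 = min(1, a+b) on (0.40, 0.15) = 0.55
  ¬x4 ∨ (x3 ∨ x4) = min(1, a+b) on (0.85, 0.55) = 1.00
  x2 ∧ x2 = max(0, a+b−1) on (0.53, 0.53) = 0.06
  x3 ∧ (x2 ∧ x2) = max(0, a+b−1) on (0.40, 0.06) = 0.00
  (¬x4 ∨ (x3 ∨ x4)) ∨ (x3 ∧ (x2 ∧ x2)) = min(1, a+b) on (1.00, 0.00) = 1.00
  → value = 1.0000
Under Zadeh (min–max):
  ¬x4 = 1 − 0.15 = 0.85
  x3 ∨ x4 = max(a, b) on (0.40, 0.15) = 0.40
  ¬x4 ∨ (x3 ∨ x4) = max(a, b) on (0.85, 0.40) = 0.85
  x2 ∧ x2 = min(a, b) on (0.53, 0.53) = 0.53
  x3 ∧ (x2 ∧ x2) = min(a, b) on (0.40, 0.53) = 0.40
  (¬x4 ∨ (x3 ∨ x4)) ∨ (x3 ∧ (x2 ∧ x2)) = max(a, b) on (0.85, 0.40) = 0.85
  → value = 0.8500
|1.0000 − 0.8500| = 0.150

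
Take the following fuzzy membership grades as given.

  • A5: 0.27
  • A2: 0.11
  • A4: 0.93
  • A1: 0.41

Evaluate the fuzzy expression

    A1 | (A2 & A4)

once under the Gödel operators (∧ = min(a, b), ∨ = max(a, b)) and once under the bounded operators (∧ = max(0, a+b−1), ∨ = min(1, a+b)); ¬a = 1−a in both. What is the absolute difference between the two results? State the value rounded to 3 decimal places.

Under Gödel:
  A2 & A4 = min(a, b) on (0.11, 0.93) = 0.11
  A1 | (A2 & A4) = max(a, b) on (0.41, 0.11) = 0.41
  → value = 0.4100
Under bounded:
  A2 & A4 = max(0, a+b−1) on (0.11, 0.93) = 0.04
  A1 | (A2 & A4) = min(1, a+b) on (0.41, 0.04) = 0.45
  → value = 0.4500
|0.4100 − 0.4500| = 0.040

0.040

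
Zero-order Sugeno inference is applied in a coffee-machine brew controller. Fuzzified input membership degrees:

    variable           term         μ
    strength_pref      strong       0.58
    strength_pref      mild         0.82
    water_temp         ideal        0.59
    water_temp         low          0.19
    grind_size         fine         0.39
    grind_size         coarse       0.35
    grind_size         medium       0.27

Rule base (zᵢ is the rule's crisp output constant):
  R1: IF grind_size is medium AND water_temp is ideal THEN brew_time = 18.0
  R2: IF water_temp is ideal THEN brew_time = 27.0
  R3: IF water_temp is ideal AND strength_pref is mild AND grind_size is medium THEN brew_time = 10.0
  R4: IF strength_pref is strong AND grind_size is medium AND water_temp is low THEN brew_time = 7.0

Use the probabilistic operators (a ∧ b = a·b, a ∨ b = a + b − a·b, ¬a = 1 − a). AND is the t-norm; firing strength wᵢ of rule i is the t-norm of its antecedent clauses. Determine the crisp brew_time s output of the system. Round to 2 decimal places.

22.33

R1 (z=18.0): medium=0.27, ideal=0.59; AND[a·b] → w = 0.1593
R2 (z=27.0): ideal=0.59 → w = 0.5900
R3 (z=10.0): ideal=0.59, mild=0.82, medium=0.27; AND[a·b] → w = 0.1306
R4 (z=7.0): strong=0.58, medium=0.27, low=0.19; AND[a·b] → w = 0.0298
Weighted average = (0.1593·18.0 + 0.5900·27.0 + 0.1306·10.0 + 0.0298·7.0) / (0.1593 + 0.5900 + 0.1306 + 0.0298)
  = 20.3119 / 0.9097 = 22.33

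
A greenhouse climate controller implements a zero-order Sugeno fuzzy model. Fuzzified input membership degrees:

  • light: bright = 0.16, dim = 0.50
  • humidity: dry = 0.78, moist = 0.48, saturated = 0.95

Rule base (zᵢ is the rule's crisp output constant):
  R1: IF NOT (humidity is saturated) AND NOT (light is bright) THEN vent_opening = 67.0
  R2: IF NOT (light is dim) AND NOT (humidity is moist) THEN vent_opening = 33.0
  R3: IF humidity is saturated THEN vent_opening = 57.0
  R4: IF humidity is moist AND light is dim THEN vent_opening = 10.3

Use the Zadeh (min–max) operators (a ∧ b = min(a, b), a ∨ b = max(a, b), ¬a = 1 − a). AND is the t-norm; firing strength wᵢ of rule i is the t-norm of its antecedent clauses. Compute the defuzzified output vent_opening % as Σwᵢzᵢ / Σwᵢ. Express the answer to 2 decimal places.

R1 (z=67.0): ¬saturated=1−0.95=0.05, ¬bright=1−0.16=0.84; AND[min(a, b)] → w = 0.05
R2 (z=33.0): ¬dim=1−0.50=0.50, ¬moist=1−0.48=0.52; AND[min(a, b)] → w = 0.50
R3 (z=57.0): saturated=0.95 → w = 0.95
R4 (z=10.3): moist=0.48, dim=0.50; AND[min(a, b)] → w = 0.48
Weighted average = (0.05·67.0 + 0.50·33.0 + 0.95·57.0 + 0.48·10.3) / (0.05 + 0.50 + 0.95 + 0.48)
  = 78.9440 / 1.9800 = 39.87

39.87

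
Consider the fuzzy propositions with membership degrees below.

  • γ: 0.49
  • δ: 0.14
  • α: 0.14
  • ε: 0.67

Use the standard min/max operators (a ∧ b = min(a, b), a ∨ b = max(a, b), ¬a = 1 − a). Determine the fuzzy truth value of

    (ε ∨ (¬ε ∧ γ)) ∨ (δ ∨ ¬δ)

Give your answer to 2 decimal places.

0.86

¬ε = 1 − 0.67 = 0.33
¬ε ∧ γ = min(a, b) on (0.33, 0.49) = 0.33
ε ∨ (¬ε ∧ γ) = max(a, b) on (0.67, 0.33) = 0.67
¬δ = 1 − 0.14 = 0.86
δ ∨ ¬δ = max(a, b) on (0.14, 0.86) = 0.86
(ε ∨ (¬ε ∧ γ)) ∨ (δ ∨ ¬δ) = max(a, b) on (0.67, 0.86) = 0.86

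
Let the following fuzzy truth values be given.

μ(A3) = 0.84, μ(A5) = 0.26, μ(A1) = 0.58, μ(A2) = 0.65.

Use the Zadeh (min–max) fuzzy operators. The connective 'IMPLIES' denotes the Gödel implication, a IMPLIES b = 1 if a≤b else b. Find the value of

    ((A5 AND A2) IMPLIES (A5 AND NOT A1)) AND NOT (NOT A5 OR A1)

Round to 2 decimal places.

0.26

A5 AND A2 = min(a, b) on (0.26, 0.65) = 0.26
NOT A1 = 1 − 0.58 = 0.42
A5 AND NOT A1 = min(a, b) on (0.26, 0.42) = 0.26
(A5 AND A2) IMPLIES (A5 AND NOT A1)  [Gödel: 1 if a≤b else b] with a=0.26, b=0.26 → 1.00
NOT A5 = 1 − 0.26 = 0.74
NOT A5 OR A1 = max(a, b) on (0.74, 0.58) = 0.74
NOT (NOT A5 OR A1) = 1 − 0.74 = 0.26
((A5 AND A2) IMPLIES (A5 AND NOT A1)) AND NOT (NOT A5 OR A1) = min(a, b) on (1.00, 0.26) = 0.26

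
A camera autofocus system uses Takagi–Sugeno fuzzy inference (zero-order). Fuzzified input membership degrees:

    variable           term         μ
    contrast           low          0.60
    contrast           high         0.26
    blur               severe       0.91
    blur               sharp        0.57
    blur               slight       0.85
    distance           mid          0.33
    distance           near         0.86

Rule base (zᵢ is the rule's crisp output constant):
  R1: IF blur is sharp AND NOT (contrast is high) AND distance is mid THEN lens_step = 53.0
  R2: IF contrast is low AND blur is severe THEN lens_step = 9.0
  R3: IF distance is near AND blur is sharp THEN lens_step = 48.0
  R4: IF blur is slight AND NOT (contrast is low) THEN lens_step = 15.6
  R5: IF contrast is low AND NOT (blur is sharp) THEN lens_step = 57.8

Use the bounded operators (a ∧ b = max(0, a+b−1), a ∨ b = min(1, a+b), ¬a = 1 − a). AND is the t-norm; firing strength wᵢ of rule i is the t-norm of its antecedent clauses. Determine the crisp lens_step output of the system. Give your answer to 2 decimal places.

25.30

R1 (z=53.0): sharp=0.57, ¬high=1−0.26=0.74, mid=0.33; AND[max(0, a+b−1)] → w = 0.00
R2 (z=9.0): low=0.60, severe=0.91; AND[max(0, a+b−1)] → w = 0.51
R3 (z=48.0): near=0.86, sharp=0.57; AND[max(0, a+b−1)] → w = 0.43
R4 (z=15.6): slight=0.85, ¬low=1−0.60=0.40; AND[max(0, a+b−1)] → w = 0.25
R5 (z=57.8): low=0.60, ¬sharp=1−0.57=0.43; AND[max(0, a+b−1)] → w = 0.03
Weighted average = (0.00·53.0 + 0.51·9.0 + 0.43·48.0 + 0.25·15.6 + 0.03·57.8) / (0.00 + 0.51 + 0.43 + 0.25 + 0.03)
  = 30.8640 / 1.2200 = 25.30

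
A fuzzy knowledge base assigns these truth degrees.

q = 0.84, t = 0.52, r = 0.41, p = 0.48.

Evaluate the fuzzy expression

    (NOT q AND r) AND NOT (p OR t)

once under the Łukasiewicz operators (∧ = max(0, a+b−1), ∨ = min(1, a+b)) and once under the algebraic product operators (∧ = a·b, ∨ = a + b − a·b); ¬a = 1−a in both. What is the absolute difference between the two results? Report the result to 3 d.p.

Under Łukasiewicz:
  NOT q = 1 − 0.84 = 0.16
  NOT q AND r = max(0, a+b−1) on (0.16, 0.41) = 0.00
  p OR t = min(1, a+b) on (0.48, 0.52) = 1.00
  NOT (p OR t) = 1 − 1.00 = 0.00
  (NOT q AND r) AND NOT (p OR t) = max(0, a+b−1) on (0.00, 0.00) = 0.00
  → value = 0.0000
Under algebraic product:
  NOT q = 1 − 0.8400 = 0.1600
  NOT q AND r = a·b on (0.1600, 0.4100) = 0.0656
  p OR t = a + b − a·b on (0.4800, 0.5200) = 0.7504
  NOT (p OR t) = 1 − 0.7504 = 0.2496
  (NOT q AND r) AND NOT (p OR t) = a·b on (0.0656, 0.2496) = 0.0164
  → value = 0.0164
|0.0000 − 0.0164| = 0.016

0.016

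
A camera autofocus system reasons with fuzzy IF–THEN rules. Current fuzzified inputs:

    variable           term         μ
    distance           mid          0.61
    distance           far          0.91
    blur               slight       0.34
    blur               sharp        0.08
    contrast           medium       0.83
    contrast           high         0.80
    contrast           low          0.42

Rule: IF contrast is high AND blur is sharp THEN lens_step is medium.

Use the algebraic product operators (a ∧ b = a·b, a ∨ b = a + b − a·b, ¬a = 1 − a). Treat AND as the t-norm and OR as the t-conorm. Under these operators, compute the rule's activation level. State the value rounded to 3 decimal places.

firing strength: high=0.80, sharp=0.08; AND[a·b] → w = 0.0640

0.064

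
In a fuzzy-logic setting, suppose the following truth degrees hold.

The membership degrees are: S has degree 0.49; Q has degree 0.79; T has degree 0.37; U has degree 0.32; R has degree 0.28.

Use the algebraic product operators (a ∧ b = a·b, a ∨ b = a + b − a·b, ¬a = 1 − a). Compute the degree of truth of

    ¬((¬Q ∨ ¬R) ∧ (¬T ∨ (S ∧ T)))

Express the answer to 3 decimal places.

¬Q = 1 − 0.7900 = 0.2100
¬R = 1 − 0.2800 = 0.7200
¬Q ∨ ¬R = a + b − a·b on (0.2100, 0.7200) = 0.7788
¬T = 1 − 0.3700 = 0.6300
S ∧ T = a·b on (0.4900, 0.3700) = 0.1813
¬T ∨ (S ∧ T) = a + b − a·b on (0.6300, 0.1813) = 0.6971
(¬Q ∨ ¬R) ∧ (¬T ∨ (S ∧ T)) = a·b on (0.7788, 0.6971) = 0.5429
¬((¬Q ∨ ¬R) ∧ (¬T ∨ (S ∧ T))) = 1 − 0.5429 = 0.4571

0.457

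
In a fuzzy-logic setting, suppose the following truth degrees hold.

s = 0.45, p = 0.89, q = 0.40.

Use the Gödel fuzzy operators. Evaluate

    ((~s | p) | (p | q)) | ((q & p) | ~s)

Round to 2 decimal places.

~s = 1 − 0.45 = 0.55
~s | p = max(a, b) on (0.55, 0.89) = 0.89
p | q = max(a, b) on (0.89, 0.40) = 0.89
(~s | p) | (p | q) = max(a, b) on (0.89, 0.89) = 0.89
q & p = min(a, b) on (0.40, 0.89) = 0.40
~s = 1 − 0.45 = 0.55
(q & p) | ~s = max(a, b) on (0.40, 0.55) = 0.55
((~s | p) | (p | q)) | ((q & p) | ~s) = max(a, b) on (0.89, 0.55) = 0.89

0.89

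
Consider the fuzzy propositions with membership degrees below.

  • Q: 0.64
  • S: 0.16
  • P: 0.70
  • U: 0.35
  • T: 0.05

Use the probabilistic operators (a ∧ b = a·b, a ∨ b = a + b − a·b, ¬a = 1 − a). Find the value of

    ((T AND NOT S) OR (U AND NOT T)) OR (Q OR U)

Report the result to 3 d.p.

NOT S = 1 − 0.1600 = 0.8400
T AND NOT S = a·b on (0.0500, 0.8400) = 0.0420
NOT T = 1 − 0.0500 = 0.9500
U AND NOT T = a·b on (0.3500, 0.9500) = 0.3325
(T AND NOT S) OR (U AND NOT T) = a + b − a·b on (0.0420, 0.3325) = 0.3605
Q OR U = a + b − a·b on (0.6400, 0.3500) = 0.7660
((T AND NOT S) OR (U AND NOT T)) OR (Q OR U) = a + b − a·b on (0.3605, 0.7660) = 0.8504

0.850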